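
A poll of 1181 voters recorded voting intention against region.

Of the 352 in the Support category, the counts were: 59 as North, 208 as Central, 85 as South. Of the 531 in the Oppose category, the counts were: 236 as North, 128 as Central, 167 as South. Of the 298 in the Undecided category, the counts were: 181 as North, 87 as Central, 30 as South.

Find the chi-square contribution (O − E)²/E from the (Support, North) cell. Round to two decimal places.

48.41

Row total (Support) = 352; column total (North) = 476; N = 1181.
Expected count E = 352 × 476 / 1181 = 141.8730.
Contribution = (O − E)²/E = (59 − 141.8730)² / 141.8730 = 48.41.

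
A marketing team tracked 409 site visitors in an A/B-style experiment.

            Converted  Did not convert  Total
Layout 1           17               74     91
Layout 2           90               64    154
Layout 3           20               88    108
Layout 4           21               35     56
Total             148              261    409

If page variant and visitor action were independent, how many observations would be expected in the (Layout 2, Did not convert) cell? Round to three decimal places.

Row total (Layout 2) = 154; column total (Did not convert) = 261; grand total N = 409.
Expected count = (row total × column total) / N = 154 × 261 / 409 = 98.274.

98.274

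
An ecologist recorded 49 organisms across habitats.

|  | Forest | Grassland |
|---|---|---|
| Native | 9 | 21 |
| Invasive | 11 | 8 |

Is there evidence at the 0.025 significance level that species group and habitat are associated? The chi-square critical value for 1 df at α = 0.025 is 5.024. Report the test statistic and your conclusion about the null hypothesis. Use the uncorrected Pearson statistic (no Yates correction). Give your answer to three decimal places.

Row totals: 30, 19. Column totals: 20, 29. Grand total N = 49.
Expected counts (row total × column total / N):
  Native, Forest: 30×20/49 = 12.2449
  Native, Grassland: 30×29/49 = 17.7551
  Invasive, Forest: 19×20/49 = 7.7551
  Invasive, Grassland: 19×29/49 = 11.2449
Contributions (O − E)²/E:
  (9 − 12.2449)²/12.2449 = 0.8599
  (21 − 17.7551)²/17.7551 = 0.5930
  (11 − 7.7551)²/7.7551 = 1.3577
  (8 − 11.2449)²/11.2449 = 0.9364
χ² = 0.8599 + 0.5930 + 1.3577 + 0.9364 = 3.747
df = (2−1)(2−1) = 1. Since 3.747 < 5.024, fail to reject the null hypothesis of independence at α = 0.025.

3.747; fail to reject H₀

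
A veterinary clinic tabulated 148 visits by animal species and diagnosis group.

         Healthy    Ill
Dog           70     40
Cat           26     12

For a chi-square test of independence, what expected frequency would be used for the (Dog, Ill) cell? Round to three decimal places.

Row total (Dog) = 110; column total (Ill) = 52; grand total N = 148.
Expected count = (row total × column total) / N = 110 × 52 / 148 = 38.649.

38.649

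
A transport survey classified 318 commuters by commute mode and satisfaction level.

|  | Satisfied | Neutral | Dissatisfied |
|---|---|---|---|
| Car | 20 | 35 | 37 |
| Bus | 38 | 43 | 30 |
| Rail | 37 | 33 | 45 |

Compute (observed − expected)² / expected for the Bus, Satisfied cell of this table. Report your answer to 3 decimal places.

0.706

Row total (Bus) = 111; column total (Satisfied) = 95; N = 318.
Expected count E = 111 × 95 / 318 = 33.1604.
Contribution = (O − E)²/E = (38 − 33.1604)² / 33.1604 = 0.706.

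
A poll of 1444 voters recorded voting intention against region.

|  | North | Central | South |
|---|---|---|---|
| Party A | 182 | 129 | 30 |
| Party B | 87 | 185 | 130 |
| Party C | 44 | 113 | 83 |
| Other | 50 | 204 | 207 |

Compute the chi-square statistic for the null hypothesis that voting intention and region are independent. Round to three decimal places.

239.554

Row totals: 341, 402, 240, 461. Column totals: 363, 631, 450. Grand total N = 1444.
Expected counts (row total × column total / N):
  Party A, North: 341×363/1444 = 85.7223
  Party A, Central: 341×631/1444 = 149.0104
  Party A, South: 341×450/1444 = 106.2673
  Party B, North: 402×363/1444 = 101.0568
  Party B, Central: 402×631/1444 = 175.6662
  Party B, South: 402×450/1444 = 125.2770
  Party C, North: 240×363/1444 = 60.3324
  Party C, Central: 240×631/1444 = 104.8753
  Party C, South: 240×450/1444 = 74.7922
  Other, North: 461×363/1444 = 115.8885
  Other, Central: 461×631/1444 = 201.4481
  Other, South: 461×450/1444 = 143.6634
Contributions (O − E)²/E:
  (182 − 85.7223)²/85.7223 = 108.1328
  (129 − 149.0104)²/149.0104 = 2.6872
  (30 − 106.2673)²/106.2673 = 54.7365
  (87 − 101.0568)²/101.0568 = 1.9553
  (185 − 175.6662)²/175.6662 = 0.4959
  (130 − 125.2770)²/125.2770 = 0.1781
  (44 − 60.3324)²/60.3324 = 4.4213
  (113 − 104.8753)²/104.8753 = 0.6294
  (83 − 74.7922)²/74.7922 = 0.9007
  (50 − 115.8885)²/115.8885 = 37.4610
  (204 − 201.4481)²/201.4481 = 0.0323
  (207 − 143.6634)²/143.6634 = 27.9231
χ² = 108.1328 + 2.6872 + 54.7365 + 1.9553 + 0.4959 + 0.1781 + 4.4213 + 0.6294 + 0.9007 + 37.4610 + 0.0323 + 27.9231 = 239.554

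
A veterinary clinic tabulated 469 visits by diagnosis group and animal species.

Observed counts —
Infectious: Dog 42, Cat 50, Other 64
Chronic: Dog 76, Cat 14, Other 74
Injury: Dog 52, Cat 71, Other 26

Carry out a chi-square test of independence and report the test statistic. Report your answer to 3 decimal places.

70.338

Row totals: 156, 164, 149. Column totals: 170, 135, 164. Grand total N = 469.
Expected counts (row total × column total / N):
  Infectious, Dog: 156×170/469 = 56.5458
  Infectious, Cat: 156×135/469 = 44.9041
  Infectious, Other: 156×164/469 = 54.5501
  Chronic, Dog: 164×170/469 = 59.4456
  Chronic, Cat: 164×135/469 = 47.2068
  Chronic, Other: 164×164/469 = 57.3475
  Injury, Dog: 149×170/469 = 54.0085
  Injury, Cat: 149×135/469 = 42.8891
  Injury, Other: 149×164/469 = 52.1023
Contributions (O − E)²/E:
  (42 − 56.5458)²/56.5458 = 3.7418
  (50 − 44.9041)²/44.9041 = 0.5783
  (64 − 54.5501)²/54.5501 = 1.6370
  (76 − 59.4456)²/59.4456 = 4.6101
  (14 − 47.2068)²/47.2068 = 23.3587
  (74 − 57.3475)²/57.3475 = 4.8355
  (52 − 54.0085)²/54.0085 = 0.0747
  (71 − 42.8891)²/42.8891 = 18.4248
  (26 − 52.1023)²/52.1023 = 13.0768
χ² = 3.7418 + 0.5783 + 1.6370 + 4.6101 + 23.3587 + 4.8355 + 0.0747 + 18.4248 + 13.0768 = 70.338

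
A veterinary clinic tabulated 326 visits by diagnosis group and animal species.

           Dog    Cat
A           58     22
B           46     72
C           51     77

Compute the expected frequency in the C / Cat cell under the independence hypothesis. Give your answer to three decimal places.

67.141

Row total (C) = 128; column total (Cat) = 171; grand total N = 326.
Expected count = (row total × column total) / N = 128 × 171 / 326 = 67.141.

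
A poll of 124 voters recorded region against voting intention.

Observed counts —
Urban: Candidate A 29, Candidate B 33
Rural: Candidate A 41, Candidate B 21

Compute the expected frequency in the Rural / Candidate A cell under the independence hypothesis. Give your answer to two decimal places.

35.00

Row total (Rural) = 62; column total (Candidate A) = 70; grand total N = 124.
Expected count = (row total × column total) / N = 62 × 70 / 124 = 35.00.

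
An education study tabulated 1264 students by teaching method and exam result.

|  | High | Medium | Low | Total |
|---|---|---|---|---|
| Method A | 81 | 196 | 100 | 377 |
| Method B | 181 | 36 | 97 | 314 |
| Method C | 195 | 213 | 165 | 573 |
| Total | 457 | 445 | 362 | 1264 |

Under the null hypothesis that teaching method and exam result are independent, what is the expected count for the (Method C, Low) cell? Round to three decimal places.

Row total (Method C) = 573; column total (Low) = 362; grand total N = 1264.
Expected count = (row total × column total) / N = 573 × 362 / 1264 = 164.103.

164.103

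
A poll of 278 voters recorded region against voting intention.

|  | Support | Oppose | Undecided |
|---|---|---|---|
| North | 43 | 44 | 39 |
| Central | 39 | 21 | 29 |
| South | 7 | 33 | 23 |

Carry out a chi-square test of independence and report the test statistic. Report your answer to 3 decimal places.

21.724

Row totals: 126, 89, 63. Column totals: 89, 98, 91. Grand total N = 278.
Expected counts (row total × column total / N):
  North, Support: 126×89/278 = 40.3381
  North, Oppose: 126×98/278 = 44.4173
  North, Undecided: 126×91/278 = 41.2446
  Central, Support: 89×89/278 = 28.4928
  Central, Oppose: 89×98/278 = 31.3741
  Central, Undecided: 89×91/278 = 29.1331
  South, Support: 63×89/278 = 20.1691
  South, Oppose: 63×98/278 = 22.2086
  South, Undecided: 63×91/278 = 20.6223
Contributions (O − E)²/E:
  (43 − 40.3381)²/40.3381 = 0.1757
  (44 − 44.4173)²/44.4173 = 0.0039
  (39 − 41.2446)²/41.2446 = 0.1222
  (39 − 28.4928)²/28.4928 = 3.8747
  (21 − 31.3741)²/31.3741 = 3.4303
  (29 − 29.1331)²/29.1331 = 0.0006
  (7 − 20.1691)²/20.1691 = 8.5986
  (33 − 22.2086)²/22.2086 = 5.2437
  (23 − 20.6223)²/20.6223 = 0.2741
χ² = 0.1757 + 0.0039 + 0.1222 + 3.8747 + 3.4303 + 0.0006 + 8.5986 + 5.2437 + 0.2741 = 21.724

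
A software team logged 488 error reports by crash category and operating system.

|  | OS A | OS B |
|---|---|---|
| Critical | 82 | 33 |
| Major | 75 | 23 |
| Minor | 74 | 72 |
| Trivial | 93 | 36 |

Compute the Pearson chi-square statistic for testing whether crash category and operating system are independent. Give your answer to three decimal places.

23.781

Row totals: 115, 98, 146, 129. Column totals: 324, 164. Grand total N = 488.
Expected counts (row total × column total / N):
  Critical, OS A: 115×324/488 = 76.3525
  Critical, OS B: 115×164/488 = 38.6475
  Major, OS A: 98×324/488 = 65.0656
  Major, OS B: 98×164/488 = 32.9344
  Minor, OS A: 146×324/488 = 96.9344
  Minor, OS B: 146×164/488 = 49.0656
  Trivial, OS A: 129×324/488 = 85.6475
  Trivial, OS B: 129×164/488 = 43.3525
Contributions (O − E)²/E:
  (82 − 76.3525)²/76.3525 = 0.4177
  (33 − 38.6475)²/38.6475 = 0.8253
  (75 − 65.0656)²/65.0656 = 1.5168
  (23 − 32.9344)²/32.9344 = 2.9966
  (74 − 96.9344)²/96.9344 = 5.4262
  (72 − 49.0656)²/49.0656 = 10.7201
  (93 − 85.6475)²/85.6475 = 0.6312
  (36 − 43.3525)²/43.3525 = 1.2470
χ² = 0.4177 + 0.8253 + 1.5168 + 2.9966 + 5.4262 + 10.7201 + 0.6312 + 1.2470 = 23.781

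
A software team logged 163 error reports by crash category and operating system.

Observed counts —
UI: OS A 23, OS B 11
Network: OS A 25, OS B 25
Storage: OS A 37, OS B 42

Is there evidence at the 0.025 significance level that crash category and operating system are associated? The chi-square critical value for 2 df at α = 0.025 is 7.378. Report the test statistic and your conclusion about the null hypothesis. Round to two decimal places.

Row totals: 34, 50, 79. Column totals: 85, 78. Grand total N = 163.
Expected counts (row total × column total / N):
  UI, OS A: 34×85/163 = 17.730
  UI, OS B: 34×78/163 = 16.270
  Network, OS A: 50×85/163 = 26.074
  Network, OS B: 50×78/163 = 23.926
  Storage, OS A: 79×85/163 = 41.196
  Storage, OS B: 79×78/163 = 37.804
Contributions (O − E)²/E:
  (23 − 17.730)²/17.730 = 1.5664
  (11 − 16.270)²/16.270 = 1.7070
  (25 − 26.074)²/26.074 = 0.0442
  (25 − 23.926)²/23.926 = 0.0482
  (37 − 41.196)²/41.196 = 0.4274
  (42 − 37.804)²/37.804 = 0.4657
χ² = 1.5664 + 1.7070 + 0.0442 + 0.0482 + 0.4274 + 0.4657 = 4.26
df = (3−1)(2−1) = 2. Since 4.26 < 7.378, fail to reject the null hypothesis of independence at α = 0.025.

4.26; fail to reject H₀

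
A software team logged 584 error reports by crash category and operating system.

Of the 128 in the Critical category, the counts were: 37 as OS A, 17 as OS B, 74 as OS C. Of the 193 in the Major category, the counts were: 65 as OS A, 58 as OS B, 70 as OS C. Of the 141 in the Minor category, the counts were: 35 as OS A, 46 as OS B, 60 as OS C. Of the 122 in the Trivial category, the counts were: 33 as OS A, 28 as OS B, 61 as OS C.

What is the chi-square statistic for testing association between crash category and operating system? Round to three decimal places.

23.340

Row totals: 128, 193, 141, 122. Column totals: 170, 149, 265. Grand total N = 584.
Expected counts (row total × column total / N):
  Critical, OS A: 128×170/584 = 37.2603
  Critical, OS B: 128×149/584 = 32.6575
  Critical, OS C: 128×265/584 = 58.0822
  Major, OS A: 193×170/584 = 56.1815
  Major, OS B: 193×149/584 = 49.2414
  Major, OS C: 193×265/584 = 87.5771
  Minor, OS A: 141×170/584 = 41.0445
  Minor, OS B: 141×149/584 = 35.9743
  Minor, OS C: 141×265/584 = 63.9812
  Trivial, OS A: 122×170/584 = 35.5137
  Trivial, OS B: 122×149/584 = 31.1267
  Trivial, OS C: 122×265/584 = 55.3596
Contributions (O − E)²/E:
  (37 − 37.2603)²/37.2603 = 0.0018
  (17 − 32.6575)²/32.6575 = 7.5069
  (74 − 58.0822)²/58.0822 = 4.3624
  (65 − 56.1815)²/56.1815 = 1.3842
  (58 − 49.2414)²/49.2414 = 1.5579
  (70 − 87.5771)²/87.5771 = 3.5278
  (35 − 41.0445)²/41.0445 = 0.8902
  (46 − 35.9743)²/35.9743 = 2.7941
  (60 − 63.9812)²/63.9812 = 0.2477
  (33 − 35.5137)²/35.5137 = 0.1779
  (28 − 31.1267)²/31.1267 = 0.3141
  (61 − 55.3596)²/55.3596 = 0.5747
χ² = 0.0018 + 7.5069 + 4.3624 + 1.3842 + 1.5579 + 3.5278 + 0.8902 + 2.7941 + 0.2477 + 0.1779 + 0.3141 + 0.5747 = 23.340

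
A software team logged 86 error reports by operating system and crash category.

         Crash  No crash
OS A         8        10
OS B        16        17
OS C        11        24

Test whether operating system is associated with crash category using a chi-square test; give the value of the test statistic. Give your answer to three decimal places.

2.180

Row totals: 18, 33, 35. Column totals: 35, 51. Grand total N = 86.
Expected counts (row total × column total / N):
  OS A, Crash: 18×35/86 = 7.3256
  OS A, No crash: 18×51/86 = 10.6744
  OS B, Crash: 33×35/86 = 13.4302
  OS B, No crash: 33×51/86 = 19.5698
  OS C, Crash: 35×35/86 = 14.2442
  OS C, No crash: 35×51/86 = 20.7558
Contributions (O − E)²/E:
  (8 − 7.3256)²/7.3256 = 0.0621
  (10 − 10.6744)²/10.6744 = 0.0426
  (16 − 13.4302)²/13.4302 = 0.4917
  (17 − 19.5698)²/19.5698 = 0.3375
  (11 − 14.2442)²/14.2442 = 0.7389
  (24 − 20.7558)²/20.7558 = 0.5071
χ² = 0.0621 + 0.0426 + 0.4917 + 0.3375 + 0.7389 + 0.5071 = 2.180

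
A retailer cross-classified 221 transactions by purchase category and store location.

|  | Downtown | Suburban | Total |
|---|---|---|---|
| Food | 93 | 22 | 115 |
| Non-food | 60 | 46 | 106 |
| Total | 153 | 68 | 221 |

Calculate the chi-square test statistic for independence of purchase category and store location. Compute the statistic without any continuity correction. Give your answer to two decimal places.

15.25

Grand total N = 221.
Expected counts (row total × column total / N):
  Food, Downtown: 115×153/221 = 79.615
  Food, Suburban: 115×68/221 = 35.385
  Non-food, Downtown: 106×153/221 = 73.385
  Non-food, Suburban: 106×68/221 = 32.615
Contributions (O − E)²/E:
  (93 − 79.615)²/79.615 = 2.2503
  (22 − 35.385)²/35.385 = 5.0631
  (60 − 73.385)²/73.385 = 2.4413
  (46 − 32.615)²/32.615 = 5.4931
χ² = 2.2503 + 5.0631 + 2.4413 + 5.4931 = 15.25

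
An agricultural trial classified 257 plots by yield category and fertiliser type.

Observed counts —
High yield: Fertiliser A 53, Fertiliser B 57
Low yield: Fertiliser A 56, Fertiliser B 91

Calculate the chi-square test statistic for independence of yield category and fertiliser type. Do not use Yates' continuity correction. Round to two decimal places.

2.62

Row totals: 110, 147. Column totals: 109, 148. Grand total N = 257.
Expected counts (row total × column total / N):
  High yield, Fertiliser A: 110×109/257 = 46.654
  High yield, Fertiliser B: 110×148/257 = 63.346
  Low yield, Fertiliser A: 147×109/257 = 62.346
  Low yield, Fertiliser B: 147×148/257 = 84.654
Contributions (O − E)²/E:
  (53 − 46.654)²/46.654 = 0.8632
  (57 − 63.346)²/63.346 = 0.6357
  (56 − 62.346)²/62.346 = 0.6459
  (91 − 84.654)²/84.654 = 0.4757
χ² = 0.8632 + 0.6357 + 0.6459 + 0.4757 = 2.62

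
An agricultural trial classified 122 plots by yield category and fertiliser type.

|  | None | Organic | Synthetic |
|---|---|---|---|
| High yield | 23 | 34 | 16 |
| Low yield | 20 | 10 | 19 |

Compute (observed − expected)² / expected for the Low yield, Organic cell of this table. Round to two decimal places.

Row total (Low yield) = 49; column total (Organic) = 44; N = 122.
Expected count E = 49 × 44 / 122 = 17.672.
Contribution = (O − E)²/E = (10 − 17.672)² / 17.672 = 3.33.

3.33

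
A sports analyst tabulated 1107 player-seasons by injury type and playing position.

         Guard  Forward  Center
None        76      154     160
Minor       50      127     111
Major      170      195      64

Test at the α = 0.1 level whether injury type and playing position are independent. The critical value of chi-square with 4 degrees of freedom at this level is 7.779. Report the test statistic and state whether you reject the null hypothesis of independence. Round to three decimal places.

Row totals: 390, 288, 429. Column totals: 296, 476, 335. Grand total N = 1107.
Expected counts (row total × column total / N):
  None, Guard: 390×296/1107 = 104.28184
  None, Forward: 390×476/1107 = 167.69648
  None, Center: 390×335/1107 = 118.02168
  Minor, Guard: 288×296/1107 = 77.00813
  Minor, Forward: 288×476/1107 = 123.83740
  Minor, Center: 288×335/1107 = 87.15447
  Major, Guard: 429×296/1107 = 114.71003
  Major, Forward: 429×476/1107 = 184.46612
  Major, Center: 429×335/1107 = 129.82385
Contributions (O − E)²/E:
  (76 − 104.28184)²/104.28184 = 7.6702
  (154 − 167.69648)²/167.69648 = 1.1186
  (160 − 118.02168)²/118.02168 = 14.9310
  (50 − 77.00813)²/77.00813 = 9.4722
  (127 − 123.83740)²/123.83740 = 0.0808
  (111 − 87.15447)²/87.15447 = 6.5242
  (170 − 114.71003)²/114.71003 = 26.6496
  (195 − 184.46612)²/184.46612 = 0.6015
  (64 − 129.82385)²/129.82385 = 33.3743
χ² = 7.6702 + 1.1186 + 14.9310 + 9.4722 + 0.0808 + 6.5242 + 26.6496 + 0.6015 + 33.3743 = 100.422
df = (3−1)(3−1) = 4. Since 100.422 > 7.779, reject the null hypothesis of independence at α = 0.1.

100.422; reject H₀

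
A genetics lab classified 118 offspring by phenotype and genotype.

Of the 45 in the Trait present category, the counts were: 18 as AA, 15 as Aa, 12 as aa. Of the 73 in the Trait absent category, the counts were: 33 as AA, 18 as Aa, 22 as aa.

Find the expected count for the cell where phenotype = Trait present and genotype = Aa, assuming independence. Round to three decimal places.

Row total (Trait present) = 45; column total (Aa) = 33; grand total N = 118.
Expected count = (row total × column total) / N = 45 × 33 / 118 = 12.585.

12.585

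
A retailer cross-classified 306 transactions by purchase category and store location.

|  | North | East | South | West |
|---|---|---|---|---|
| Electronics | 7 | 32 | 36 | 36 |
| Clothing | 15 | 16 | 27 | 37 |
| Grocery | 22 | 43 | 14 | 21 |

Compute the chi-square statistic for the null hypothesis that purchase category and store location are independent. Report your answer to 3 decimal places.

33.418

Row totals: 111, 95, 100. Column totals: 44, 91, 77, 94. Grand total N = 306.
Expected counts (row total × column total / N):
  Electronics, North: 111×44/306 = 15.9608
  Electronics, East: 111×91/306 = 33.0098
  Electronics, South: 111×77/306 = 27.9314
  Electronics, West: 111×94/306 = 34.0980
  Clothing, North: 95×44/306 = 13.6601
  Clothing, East: 95×91/306 = 28.2516
  Clothing, South: 95×77/306 = 23.9052
  Clothing, West: 95×94/306 = 29.1830
  Grocery, North: 100×44/306 = 14.3791
  Grocery, East: 100×91/306 = 29.7386
  Grocery, South: 100×77/306 = 25.1634
  Grocery, West: 100×94/306 = 30.7190
Contributions (O − E)²/E:
  (7 − 15.9608)²/15.9608 = 5.0308
  (32 − 33.0098)²/33.0098 = 0.0309
  (36 − 27.9314)²/27.9314 = 2.3308
  (36 − 34.0980)²/34.0980 = 0.1061
  (15 − 13.6601)²/13.6601 = 0.1314
  (16 − 28.2516)²/28.2516 = 5.3130
  (27 − 23.9052)²/23.9052 = 0.4007
  (37 − 29.1830)²/29.1830 = 2.0939
  (22 − 14.3791)²/14.3791 = 4.0391
  (43 − 29.7386)²/29.7386 = 5.9137
  (14 − 25.1634)²/25.1634 = 4.9525
  (21 − 30.7190)²/30.7190 = 3.0749
χ² = 5.0308 + 0.0309 + 2.3308 + 0.1061 + 0.1314 + 5.3130 + 0.4007 + 2.0939 + 4.0391 + 5.9137 + 4.9525 + 3.0749 = 33.418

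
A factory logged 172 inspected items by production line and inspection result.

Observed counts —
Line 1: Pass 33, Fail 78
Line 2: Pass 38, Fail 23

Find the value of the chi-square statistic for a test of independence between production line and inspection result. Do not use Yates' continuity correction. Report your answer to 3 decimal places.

17.223

Row totals: 111, 61. Column totals: 71, 101. Grand total N = 172.
Expected counts (row total × column total / N):
  Line 1, Pass: 111×71/172 = 45.8198
  Line 1, Fail: 111×101/172 = 65.1802
  Line 2, Pass: 61×71/172 = 25.1802
  Line 2, Fail: 61×101/172 = 35.8198
Contributions (O − E)²/E:
  (33 − 45.8198)²/45.8198 = 3.5868
  (78 − 65.1802)²/65.1802 = 2.5214
  (38 − 25.1802)²/25.1802 = 6.5268
  (23 − 35.8198)²/35.8198 = 4.5882
χ² = 3.5868 + 2.5214 + 6.5268 + 4.5882 = 17.223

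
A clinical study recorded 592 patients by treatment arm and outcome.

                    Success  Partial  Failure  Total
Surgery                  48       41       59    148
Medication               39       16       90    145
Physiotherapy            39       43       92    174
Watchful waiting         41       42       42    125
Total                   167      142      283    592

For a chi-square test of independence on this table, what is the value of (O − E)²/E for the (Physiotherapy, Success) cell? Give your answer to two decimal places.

Row total (Physiotherapy) = 174; column total (Success) = 167; N = 592.
Expected count E = 174 × 167 / 592 = 49.084.
Contribution = (O − E)²/E = (39 − 49.084)² / 49.084 = 2.07.

2.07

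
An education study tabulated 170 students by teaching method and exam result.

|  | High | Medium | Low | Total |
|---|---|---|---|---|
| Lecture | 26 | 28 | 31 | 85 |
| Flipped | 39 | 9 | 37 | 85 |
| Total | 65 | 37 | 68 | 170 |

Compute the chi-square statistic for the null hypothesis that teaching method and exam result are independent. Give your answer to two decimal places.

12.89

Grand total N = 170.
Expected counts (row total × column total / N):
  Lecture, High: 85×65/170 = 32.500
  Lecture, Medium: 85×37/170 = 18.500
  Lecture, Low: 85×68/170 = 34.000
  Flipped, High: 85×65/170 = 32.500
  Flipped, Medium: 85×37/170 = 18.500
  Flipped, Low: 85×68/170 = 34.000
Contributions (O − E)²/E:
  (26 − 32.500)²/32.500 = 1.3000
  (28 − 18.500)²/18.500 = 4.8784
  (31 − 34.000)²/34.000 = 0.2647
  (39 − 32.500)²/32.500 = 1.3000
  (9 − 18.500)²/18.500 = 4.8784
  (37 − 34.000)²/34.000 = 0.2647
χ² = 1.3000 + 4.8784 + 0.2647 + 1.3000 + 4.8784 + 0.2647 = 12.89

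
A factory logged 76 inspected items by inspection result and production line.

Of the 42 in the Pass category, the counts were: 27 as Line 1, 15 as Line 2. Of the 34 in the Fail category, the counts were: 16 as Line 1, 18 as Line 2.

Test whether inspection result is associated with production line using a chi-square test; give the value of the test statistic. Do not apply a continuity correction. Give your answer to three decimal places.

2.270

Row totals: 42, 34. Column totals: 43, 33. Grand total N = 76.
Expected counts (row total × column total / N):
  Pass, Line 1: 42×43/76 = 23.76316
  Pass, Line 2: 42×33/76 = 18.23684
  Fail, Line 1: 34×43/76 = 19.23684
  Fail, Line 2: 34×33/76 = 14.76316
Contributions (O − E)²/E:
  (27 − 23.76316)²/23.76316 = 0.4409
  (15 − 18.23684)²/18.23684 = 0.5745
  (16 − 19.23684)²/19.23684 = 0.5446
  (18 − 14.76316)²/14.76316 = 0.7097
χ² = 0.4409 + 0.5745 + 0.5446 + 0.7097 = 2.270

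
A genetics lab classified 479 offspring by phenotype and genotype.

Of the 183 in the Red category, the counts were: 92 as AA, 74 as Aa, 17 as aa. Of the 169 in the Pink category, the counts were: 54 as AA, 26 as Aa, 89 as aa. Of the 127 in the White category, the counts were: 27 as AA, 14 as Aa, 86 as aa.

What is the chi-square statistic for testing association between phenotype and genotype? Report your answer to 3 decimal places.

Row totals: 183, 169, 127. Column totals: 173, 114, 192. Grand total N = 479.
Expected counts (row total × column total / N):
  Red, AA: 183×173/479 = 66.0939
  Red, Aa: 183×114/479 = 43.5532
  Red, aa: 183×192/479 = 73.3528
  Pink, AA: 169×173/479 = 61.0376
  Pink, Aa: 169×114/479 = 40.2213
  Pink, aa: 169×192/479 = 67.7411
  White, AA: 127×173/479 = 45.8685
  White, Aa: 127×114/479 = 30.2255
  White, aa: 127×192/479 = 50.9061
Contributions (O − E)²/E:
  (92 − 66.0939)²/66.0939 = 10.1541
  (74 − 43.5532)²/43.5532 = 21.2845
  (17 − 73.3528)²/73.3528 = 43.2927
  (54 − 61.0376)²/61.0376 = 0.8114
  (26 − 40.2213)²/40.2213 = 5.0283
  (89 − 67.7411)²/67.7411 = 6.6716
  (27 − 45.8685)²/45.8685 = 7.7618
  (14 − 30.2255)²/30.2255 = 8.7101
  (86 − 50.9061)²/50.9061 = 24.1932
χ² = 10.1541 + 21.2845 + 43.2927 + 0.8114 + 5.0283 + 6.6716 + 7.7618 + 8.7101 + 24.1932 = 127.908

127.908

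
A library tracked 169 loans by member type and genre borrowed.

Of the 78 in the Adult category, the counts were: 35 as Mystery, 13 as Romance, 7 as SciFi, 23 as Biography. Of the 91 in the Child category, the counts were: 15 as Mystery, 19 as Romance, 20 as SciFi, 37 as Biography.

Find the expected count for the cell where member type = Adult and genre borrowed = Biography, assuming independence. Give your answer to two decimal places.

27.69

Row total (Adult) = 78; column total (Biography) = 60; grand total N = 169.
Expected count = (row total × column total) / N = 78 × 60 / 169 = 27.69.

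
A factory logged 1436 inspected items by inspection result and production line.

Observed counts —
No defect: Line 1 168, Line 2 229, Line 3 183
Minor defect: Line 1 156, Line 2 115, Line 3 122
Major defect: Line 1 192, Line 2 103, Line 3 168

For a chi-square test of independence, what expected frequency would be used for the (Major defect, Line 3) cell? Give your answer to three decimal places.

152.506

Row total (Major defect) = 463; column total (Line 3) = 473; grand total N = 1436.
Expected count = (row total × column total) / N = 463 × 473 / 1436 = 152.506.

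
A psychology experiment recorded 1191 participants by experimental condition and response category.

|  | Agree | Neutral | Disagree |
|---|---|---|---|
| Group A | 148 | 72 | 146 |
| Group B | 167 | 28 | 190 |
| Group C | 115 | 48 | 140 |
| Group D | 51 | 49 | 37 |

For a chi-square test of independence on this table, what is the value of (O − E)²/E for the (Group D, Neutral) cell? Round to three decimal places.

30.615

Row total (Group D) = 137; column total (Neutral) = 197; N = 1191.
Expected count E = 137 × 197 / 1191 = 22.6608.
Contribution = (O − E)²/E = (49 − 22.6608)² / 22.6608 = 30.615.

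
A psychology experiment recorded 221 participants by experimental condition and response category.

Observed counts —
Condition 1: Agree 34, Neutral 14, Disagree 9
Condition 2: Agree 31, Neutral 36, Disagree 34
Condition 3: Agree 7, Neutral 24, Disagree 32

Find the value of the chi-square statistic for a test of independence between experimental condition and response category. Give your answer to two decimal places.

34.55

Row totals: 57, 101, 63. Column totals: 72, 74, 75. Grand total N = 221.
Expected counts (row total × column total / N):
  Condition 1, Agree: 57×72/221 = 18.570
  Condition 1, Neutral: 57×74/221 = 19.086
  Condition 1, Disagree: 57×75/221 = 19.344
  Condition 2, Agree: 101×72/221 = 32.905
  Condition 2, Neutral: 101×74/221 = 33.819
  Condition 2, Disagree: 101×75/221 = 34.276
  Condition 3, Agree: 63×72/221 = 20.525
  Condition 3, Neutral: 63×74/221 = 21.095
  Condition 3, Disagree: 63×75/221 = 21.380
Contributions (O − E)²/E:
  (34 − 18.570)²/18.570 = 12.8209
  (14 − 19.086)²/19.086 = 1.3553
  (9 − 19.344)²/19.344 = 5.5313
  (31 − 32.905)²/32.905 = 0.1103
  (36 − 33.819)²/33.819 = 0.1407
  (34 − 34.276)²/34.276 = 0.0022
  (7 − 20.525)²/20.525 = 8.9123
  (24 − 21.095)²/21.095 = 0.4000
  (32 − 21.380)²/21.380 = 5.2752
χ² = 12.8209 + 1.3553 + 5.5313 + 0.1103 + 0.1407 + 0.0022 + 8.9123 + 0.4000 + 5.2752 = 34.55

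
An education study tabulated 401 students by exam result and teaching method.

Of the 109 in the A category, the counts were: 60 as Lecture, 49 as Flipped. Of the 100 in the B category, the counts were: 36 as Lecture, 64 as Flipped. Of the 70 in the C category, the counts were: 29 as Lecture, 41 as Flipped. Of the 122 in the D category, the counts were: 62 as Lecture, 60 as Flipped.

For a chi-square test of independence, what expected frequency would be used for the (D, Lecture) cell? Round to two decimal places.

56.89

Row total (D) = 122; column total (Lecture) = 187; grand total N = 401.
Expected count = (row total × column total) / N = 122 × 187 / 401 = 56.89.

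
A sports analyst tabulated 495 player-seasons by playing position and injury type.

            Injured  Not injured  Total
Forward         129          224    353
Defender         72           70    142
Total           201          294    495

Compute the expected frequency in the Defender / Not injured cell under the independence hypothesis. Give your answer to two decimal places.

84.34

Row total (Defender) = 142; column total (Not injured) = 294; grand total N = 495.
Expected count = (row total × column total) / N = 142 × 294 / 495 = 84.34.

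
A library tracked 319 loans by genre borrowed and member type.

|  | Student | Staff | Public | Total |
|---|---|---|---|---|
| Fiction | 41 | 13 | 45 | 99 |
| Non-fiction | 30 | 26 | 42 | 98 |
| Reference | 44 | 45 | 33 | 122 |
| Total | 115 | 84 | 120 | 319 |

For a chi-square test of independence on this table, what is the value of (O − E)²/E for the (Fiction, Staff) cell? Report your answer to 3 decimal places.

6.552

Row total (Fiction) = 99; column total (Staff) = 84; N = 319.
Expected count E = 99 × 84 / 319 = 26.0690.
Contribution = (O − E)²/E = (13 − 26.0690)² / 26.0690 = 6.552.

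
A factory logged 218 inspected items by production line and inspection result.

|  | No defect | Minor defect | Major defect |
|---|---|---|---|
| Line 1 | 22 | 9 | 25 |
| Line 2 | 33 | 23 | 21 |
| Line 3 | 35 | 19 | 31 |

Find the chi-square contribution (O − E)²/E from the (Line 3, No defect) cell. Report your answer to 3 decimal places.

Row total (Line 3) = 85; column total (No defect) = 90; N = 218.
Expected count E = 85 × 90 / 218 = 35.0917.
Contribution = (O − E)²/E = (35 − 35.0917)² / 35.0917 = 0.000.

0.000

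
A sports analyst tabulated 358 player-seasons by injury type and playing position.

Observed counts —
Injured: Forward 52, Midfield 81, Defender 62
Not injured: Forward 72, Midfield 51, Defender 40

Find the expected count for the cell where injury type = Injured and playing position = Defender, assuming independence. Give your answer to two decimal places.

55.56

Row total (Injured) = 195; column total (Defender) = 102; grand total N = 358.
Expected count = (row total × column total) / N = 195 × 102 / 358 = 55.56.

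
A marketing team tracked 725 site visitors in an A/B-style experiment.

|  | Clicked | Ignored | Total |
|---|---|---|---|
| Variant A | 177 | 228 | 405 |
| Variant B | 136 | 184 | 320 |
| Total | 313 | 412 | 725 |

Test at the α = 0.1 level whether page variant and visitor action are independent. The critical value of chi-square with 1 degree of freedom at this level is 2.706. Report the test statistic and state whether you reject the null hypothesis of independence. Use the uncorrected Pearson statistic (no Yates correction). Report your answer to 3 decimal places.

0.106; fail to reject H₀

Grand total N = 725.
Expected counts (row total × column total / N):
  Variant A, Clicked: 405×313/725 = 174.8483
  Variant A, Ignored: 405×412/725 = 230.1517
  Variant B, Clicked: 320×313/725 = 138.1517
  Variant B, Ignored: 320×412/725 = 181.8483
Contributions (O − E)²/E:
  (177 − 174.8483)²/174.8483 = 0.0265
  (228 − 230.1517)²/230.1517 = 0.0201
  (136 − 138.1517)²/138.1517 = 0.0335
  (184 − 181.8483)²/181.8483 = 0.0255
χ² = 0.0265 + 0.0201 + 0.0335 + 0.0255 = 0.106
df = (2−1)(2−1) = 1. Since 0.106 < 2.706, fail to reject the null hypothesis of independence at α = 0.1.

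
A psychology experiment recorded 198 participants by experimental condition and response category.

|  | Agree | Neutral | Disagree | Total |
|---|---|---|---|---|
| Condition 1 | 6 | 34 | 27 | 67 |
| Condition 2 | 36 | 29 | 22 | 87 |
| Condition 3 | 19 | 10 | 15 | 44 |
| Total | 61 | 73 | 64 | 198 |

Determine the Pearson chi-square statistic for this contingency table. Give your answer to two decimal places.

24.60

Grand total N = 198.
Expected counts (row total × column total / N):
  Condition 1, Agree: 67×61/198 = 20.641
  Condition 1, Neutral: 67×73/198 = 24.702
  Condition 1, Disagree: 67×64/198 = 21.657
  Condition 2, Agree: 87×61/198 = 26.803
  Condition 2, Neutral: 87×73/198 = 32.076
  Condition 2, Disagree: 87×64/198 = 28.121
  Condition 3, Agree: 44×61/198 = 13.556
  Condition 3, Neutral: 44×73/198 = 16.222
  Condition 3, Disagree: 44×64/198 = 14.222
Contributions (O − E)²/E:
  (6 − 20.641)²/20.641 = 10.3851
  (34 − 24.702)²/24.702 = 3.4998
  (27 − 21.657)²/21.657 = 1.3182
  (36 − 26.803)²/26.803 = 3.1558
  (29 − 32.076)²/32.076 = 0.2950
  (22 − 28.121)²/28.121 = 1.3323
  (19 − 13.556)²/13.556 = 2.1863
  (10 − 16.222)²/16.222 = 2.3865
  (15 − 14.222)²/14.222 = 0.0426
χ² = 10.3851 + 3.4998 + 1.3182 + 3.1558 + 0.2950 + 1.3323 + 2.1863 + 2.3865 + 0.0426 = 24.60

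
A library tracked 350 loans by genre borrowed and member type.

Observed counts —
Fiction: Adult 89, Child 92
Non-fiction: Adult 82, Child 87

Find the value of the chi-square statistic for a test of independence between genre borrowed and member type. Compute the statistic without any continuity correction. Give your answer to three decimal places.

Row totals: 181, 169. Column totals: 171, 179. Grand total N = 350.
Expected counts (row total × column total / N):
  Fiction, Adult: 181×171/350 = 88.4314
  Fiction, Child: 181×179/350 = 92.5686
  Non-fiction, Adult: 169×171/350 = 82.5686
  Non-fiction, Child: 169×179/350 = 86.4314
Contributions (O − E)²/E:
  (89 − 88.4314)²/88.4314 = 0.0037
  (92 − 92.5686)²/92.5686 = 0.0035
  (82 − 82.5686)²/82.5686 = 0.0039
  (87 − 86.4314)²/86.4314 = 0.0037
χ² = 0.0037 + 0.0035 + 0.0039 + 0.0037 = 0.015

0.015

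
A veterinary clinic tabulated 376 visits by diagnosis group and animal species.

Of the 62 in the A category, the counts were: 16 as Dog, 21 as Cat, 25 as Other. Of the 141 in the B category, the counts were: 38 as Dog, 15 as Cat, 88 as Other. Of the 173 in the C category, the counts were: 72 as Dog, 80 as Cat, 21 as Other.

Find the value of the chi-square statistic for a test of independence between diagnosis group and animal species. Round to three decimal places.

Row totals: 62, 141, 173. Column totals: 126, 116, 134. Grand total N = 376.
Expected counts (row total × column total / N):
  A, Dog: 62×126/376 = 20.7766
  A, Cat: 62×116/376 = 19.1277
  A, Other: 62×134/376 = 22.0957
  B, Dog: 141×126/376 = 47.2500
  B, Cat: 141×116/376 = 43.5000
  B, Other: 141×134/376 = 50.2500
  C, Dog: 173×126/376 = 57.9734
  C, Cat: 173×116/376 = 53.3723
  C, Other: 173×134/376 = 61.6543
Contributions (O − E)²/E:
  (16 − 20.7766)²/20.7766 = 1.0982
  (21 − 19.1277)²/19.1277 = 0.1833
  (25 − 22.0957)²/22.0957 = 0.3817
  (38 − 47.2500)²/47.2500 = 1.8108
  (15 − 43.5000)²/43.5000 = 18.6724
  (88 − 50.2500)²/50.2500 = 28.3595
  (72 − 57.9734)²/57.9734 = 3.3937
  (80 − 53.3723)²/53.3723 = 13.2847
  (21 − 61.6543)²/61.6543 = 26.8071
χ² = 1.0982 + 0.1833 + 0.3817 + 1.8108 + 18.6724 + 28.3595 + 3.3937 + 13.2847 + 26.8071 = 93.991

93.991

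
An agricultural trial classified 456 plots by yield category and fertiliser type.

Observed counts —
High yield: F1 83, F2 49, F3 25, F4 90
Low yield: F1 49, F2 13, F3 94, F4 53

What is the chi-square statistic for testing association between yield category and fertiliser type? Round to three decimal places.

76.608

Row totals: 247, 209. Column totals: 132, 62, 119, 143. Grand total N = 456.
Expected counts (row total × column total / N):
  High yield, F1: 247×132/456 = 71.50000
  High yield, F2: 247×62/456 = 33.58333
  High yield, F3: 247×119/456 = 64.45833
  High yield, F4: 247×143/456 = 77.45833
  Low yield, F1: 209×132/456 = 60.50000
  Low yield, F2: 209×62/456 = 28.41667
  Low yield, F3: 209×119/456 = 54.54167
  Low yield, F4: 209×143/456 = 65.54167
Contributions (O − E)²/E:
  (83 − 71.50000)²/71.50000 = 1.8497
  (49 − 33.58333)²/33.58333 = 7.0771
  (25 − 64.45833)²/64.45833 = 24.1545
  (90 − 77.45833)²/77.45833 = 2.0307
  (49 − 60.50000)²/60.50000 = 2.1860
  (13 − 28.41667)²/28.41667 = 8.3639
  (94 − 54.54167)²/54.54167 = 28.5462
  (53 − 65.54167)²/65.54167 = 2.3999
χ² = 1.8497 + 7.0771 + 24.1545 + 2.0307 + 2.1860 + 8.3639 + 28.5462 + 2.3999 = 76.608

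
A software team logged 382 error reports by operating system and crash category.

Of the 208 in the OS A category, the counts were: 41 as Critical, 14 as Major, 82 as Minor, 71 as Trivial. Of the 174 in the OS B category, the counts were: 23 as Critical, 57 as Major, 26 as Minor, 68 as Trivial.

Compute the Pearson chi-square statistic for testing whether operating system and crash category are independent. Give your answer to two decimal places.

57.64

Row totals: 208, 174. Column totals: 64, 71, 108, 139. Grand total N = 382.
Expected counts (row total × column total / N):
  OS A, Critical: 208×64/382 = 34.848
  OS A, Major: 208×71/382 = 38.660
  OS A, Minor: 208×108/382 = 58.806
  OS A, Trivial: 208×139/382 = 75.686
  OS B, Critical: 174×64/382 = 29.152
  OS B, Major: 174×71/382 = 32.340
  OS B, Minor: 174×108/382 = 49.194
  OS B, Trivial: 174×139/382 = 63.314
Contributions (O − E)²/E:
  (41 − 34.848)²/34.848 = 1.0861
  (14 − 38.660)²/38.660 = 15.7298
  (82 − 58.806)²/58.806 = 9.1481
  (71 − 75.686)²/75.686 = 0.2901
  (23 − 29.152)²/29.152 = 1.2983
  (57 − 32.340)²/32.340 = 18.8038
  (26 − 49.194)²/49.194 = 10.9355
  (68 − 63.314)²/63.314 = 0.3468
χ² = 1.0861 + 15.7298 + 9.1481 + 0.2901 + 1.2983 + 18.8038 + 10.9355 + 0.3468 = 57.64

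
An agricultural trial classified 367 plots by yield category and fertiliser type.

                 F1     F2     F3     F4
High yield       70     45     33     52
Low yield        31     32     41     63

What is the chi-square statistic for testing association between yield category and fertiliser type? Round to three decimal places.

Row totals: 200, 167. Column totals: 101, 77, 74, 115. Grand total N = 367.
Expected counts (row total × column total / N):
  High yield, F1: 200×101/367 = 55.0409
  High yield, F2: 200×77/367 = 41.9619
  High yield, F3: 200×74/367 = 40.3270
  High yield, F4: 200×115/367 = 62.6703
  Low yield, F1: 167×101/367 = 45.9591
  Low yield, F2: 167×77/367 = 35.0381
  Low yield, F3: 167×74/367 = 33.6730
  Low yield, F4: 167×115/367 = 52.3297
Contributions (O − E)²/E:
  (70 − 55.0409)²/55.0409 = 4.0656
  (45 − 41.9619)²/41.9619 = 0.2200
  (33 − 40.3270)²/40.3270 = 1.3312
  (52 − 62.6703)²/62.6703 = 1.8167
  (31 − 45.9591)²/45.9591 = 4.8690
  (32 − 35.0381)²/35.0381 = 0.2634
  (41 − 33.6730)²/33.6730 = 1.5943
  (63 − 52.3297)²/52.3297 = 2.1757
χ² = 4.0656 + 0.2200 + 1.3312 + 1.8167 + 4.8690 + 0.2634 + 1.5943 + 2.1757 = 16.336

16.336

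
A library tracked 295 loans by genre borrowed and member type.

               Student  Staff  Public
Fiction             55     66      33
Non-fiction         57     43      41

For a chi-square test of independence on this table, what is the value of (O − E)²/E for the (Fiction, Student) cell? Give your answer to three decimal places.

0.206

Row total (Fiction) = 154; column total (Student) = 112; N = 295.
Expected count E = 154 × 112 / 295 = 58.4678.
Contribution = (O − E)²/E = (55 − 58.4678)² / 58.4678 = 0.206.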